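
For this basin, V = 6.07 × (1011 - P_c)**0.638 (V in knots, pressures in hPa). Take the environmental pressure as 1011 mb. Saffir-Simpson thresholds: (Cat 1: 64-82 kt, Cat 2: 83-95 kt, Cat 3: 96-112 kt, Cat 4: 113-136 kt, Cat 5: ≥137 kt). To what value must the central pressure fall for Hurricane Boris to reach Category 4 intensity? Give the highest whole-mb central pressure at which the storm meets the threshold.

913 mb

Category 4 begins at V = 113 kt.
Required ΔP = (113/6.07)^(1/0.638) = 18.616^1.567 ≈ 97.82 mb.
P_c ≤ 1011 − 97.82 = 913.18, so the highest integer P_c is 913 mb.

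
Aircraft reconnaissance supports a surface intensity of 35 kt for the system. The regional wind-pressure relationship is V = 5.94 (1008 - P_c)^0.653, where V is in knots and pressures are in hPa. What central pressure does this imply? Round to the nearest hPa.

993 hPa

ΔP = (V / 5.94)^(1/0.653) = (35/5.94)^1.531.
35/5.94 = 5.892; 5.892^1.531 ≈ 15.12 hPa.
P_c = 1008 − 15.12 = 992.88 ≈ 993 hPa.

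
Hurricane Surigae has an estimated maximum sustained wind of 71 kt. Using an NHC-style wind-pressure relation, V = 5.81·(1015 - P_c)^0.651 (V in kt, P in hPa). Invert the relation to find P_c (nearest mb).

968 mb

ΔP = (V / 5.81)^(1/0.651) = (71/5.81)^1.536.
71/5.81 = 12.220; 12.220^1.536 ≈ 46.76 mb.
P_c = 1015 − 46.76 = 968.24 ≈ 968 mb.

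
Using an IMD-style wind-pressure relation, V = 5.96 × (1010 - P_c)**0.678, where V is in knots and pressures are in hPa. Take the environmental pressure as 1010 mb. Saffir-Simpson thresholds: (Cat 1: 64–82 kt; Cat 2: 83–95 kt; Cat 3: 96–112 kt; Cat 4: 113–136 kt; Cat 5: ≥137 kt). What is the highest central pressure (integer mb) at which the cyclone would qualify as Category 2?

961 mb

Category 2 begins at V = 83 kt.
Required ΔP = (83/5.96)^(1/0.678) = 13.926^1.475 ≈ 48.65 mb.
P_c ≤ 1010 − 48.65 = 961.35, so the highest integer P_c is 961 mb.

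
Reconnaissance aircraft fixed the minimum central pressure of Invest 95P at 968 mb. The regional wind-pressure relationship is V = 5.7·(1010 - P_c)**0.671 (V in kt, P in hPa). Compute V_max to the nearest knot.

70 kt

ΔP = 1010 − 968 = 42 mb.
42^0.671 ≈ 12.280.
V ≈ 5.7 × 12.280 ≈ 70.0 kt.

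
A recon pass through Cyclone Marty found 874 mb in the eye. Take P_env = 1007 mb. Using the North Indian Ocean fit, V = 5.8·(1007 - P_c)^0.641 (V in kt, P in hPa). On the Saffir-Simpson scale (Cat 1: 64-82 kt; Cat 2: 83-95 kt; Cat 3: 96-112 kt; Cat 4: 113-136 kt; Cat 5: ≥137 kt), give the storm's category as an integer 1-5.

4

ΔP = 1007 − 874 = 133 mb.
V ≈ 5.8 × 133^0.641 = 5.8 × 22.98 ≈ 133 kt.
133 kt falls in the Category 4 band.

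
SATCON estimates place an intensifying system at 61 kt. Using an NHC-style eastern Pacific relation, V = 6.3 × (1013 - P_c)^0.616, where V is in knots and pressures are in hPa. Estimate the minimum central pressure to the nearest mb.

973 mb

ΔP = (V / 6.3)^(1/0.616) = (61/6.3)^1.623.
61/6.3 = 9.683; 9.683^1.623 ≈ 39.87 mb.
P_c = 1013 − 39.87 = 973.13 ≈ 973 mb.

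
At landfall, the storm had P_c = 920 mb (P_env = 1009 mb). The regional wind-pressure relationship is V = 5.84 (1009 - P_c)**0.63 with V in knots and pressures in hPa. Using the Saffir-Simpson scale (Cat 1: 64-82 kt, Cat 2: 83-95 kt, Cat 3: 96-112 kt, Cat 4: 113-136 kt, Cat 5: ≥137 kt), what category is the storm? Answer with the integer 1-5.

ΔP = 1009 − 920 = 89 mb.
V ≈ 5.84 × 89^0.63 = 5.84 × 16.91 ≈ 99 kt.
99 kt falls in the Category 3 band.

3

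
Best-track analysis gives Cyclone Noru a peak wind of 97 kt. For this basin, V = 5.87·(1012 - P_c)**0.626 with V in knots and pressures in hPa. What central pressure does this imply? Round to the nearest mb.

ΔP = (V / 5.87)^(1/0.626) = (97/5.87)^1.597.
97/5.87 = 16.525; 16.525^1.597 ≈ 88.29 mb.
P_c = 1012 − 88.29 = 923.71 ≈ 924 mb.

924 mb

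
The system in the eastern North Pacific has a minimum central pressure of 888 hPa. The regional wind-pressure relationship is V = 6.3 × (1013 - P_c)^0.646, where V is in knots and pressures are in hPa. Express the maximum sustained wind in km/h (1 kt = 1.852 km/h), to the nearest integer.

264 km/h

ΔP = 1013 − 888 = 125 hPa.
V ≈ 6.3 × 125^0.646 = 6.3 × 22.626 ≈ 142.543 kt.
142.543 × 1.852 ≈ 263.99 km/h → 264 km/h.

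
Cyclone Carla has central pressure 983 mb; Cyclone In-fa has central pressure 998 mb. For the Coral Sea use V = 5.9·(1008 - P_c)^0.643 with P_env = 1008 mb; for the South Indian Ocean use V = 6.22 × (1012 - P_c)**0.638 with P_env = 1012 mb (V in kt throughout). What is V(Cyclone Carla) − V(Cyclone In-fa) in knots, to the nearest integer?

13 kt

Cyclone Carla: ΔP = 25; V ≈ 5.9 × 25^0.643 ≈ 46.74 kt.
Cyclone In-fa: ΔP = 14; V ≈ 6.22 × 14^0.638 ≈ 33.50 kt.
Difference ≈ 46.74 − 33.50 = 13.24 → 13 kt.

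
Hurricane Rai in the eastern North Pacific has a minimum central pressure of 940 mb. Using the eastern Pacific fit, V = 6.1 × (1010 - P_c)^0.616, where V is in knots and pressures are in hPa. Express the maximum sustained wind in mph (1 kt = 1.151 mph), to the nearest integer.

ΔP = 1010 − 940 = 70 mb.
V ≈ 6.1 × 70^0.616 = 6.1 × 13.696 ≈ 83.543 kt.
83.543 × 1.151 ≈ 96.16 mph → 96 mph.

96 mph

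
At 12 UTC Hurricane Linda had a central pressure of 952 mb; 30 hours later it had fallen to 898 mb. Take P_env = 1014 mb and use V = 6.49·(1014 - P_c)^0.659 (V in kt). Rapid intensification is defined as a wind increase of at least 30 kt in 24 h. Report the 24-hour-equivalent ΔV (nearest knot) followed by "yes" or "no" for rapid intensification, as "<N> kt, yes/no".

V₁: ΔP = 62, V ≈ 6.49 × 62^0.659 ≈ 98.50 kt.
V₂: ΔP = 116, V ≈ 6.49 × 116^0.659 ≈ 148.84 kt.
ΔV over 30 h = 50.34 kt → 24 h equivalent = 50.34 × 24/30 ≈ 40.27 kt.
40 kt ≥ 30 kt ⇒ rapid intensification.

40 kt, yes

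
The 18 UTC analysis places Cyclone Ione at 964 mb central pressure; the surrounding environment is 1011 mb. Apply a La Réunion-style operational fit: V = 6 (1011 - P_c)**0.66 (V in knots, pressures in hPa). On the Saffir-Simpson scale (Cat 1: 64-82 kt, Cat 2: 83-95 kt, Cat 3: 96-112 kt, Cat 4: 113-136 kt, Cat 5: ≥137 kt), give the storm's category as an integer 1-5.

1

ΔP = 1011 − 964 = 47 mb.
V ≈ 6 × 47^0.66 = 6 × 12.69 ≈ 76 kt.
76 kt falls in the Category 1 band.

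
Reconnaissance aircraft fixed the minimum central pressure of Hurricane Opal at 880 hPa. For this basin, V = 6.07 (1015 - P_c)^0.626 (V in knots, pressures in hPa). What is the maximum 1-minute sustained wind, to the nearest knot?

131 kt

ΔP = 1015 − 880 = 135 hPa.
135^0.626 ≈ 21.557.
V ≈ 6.07 × 21.557 ≈ 130.9 kt.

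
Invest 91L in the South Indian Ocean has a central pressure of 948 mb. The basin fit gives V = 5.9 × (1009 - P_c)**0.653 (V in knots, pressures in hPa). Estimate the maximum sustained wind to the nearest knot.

ΔP = 1009 − 948 = 61 mb.
61^0.653 ≈ 14.649.
V ≈ 5.9 × 14.649 ≈ 86.4 kt.

86 kt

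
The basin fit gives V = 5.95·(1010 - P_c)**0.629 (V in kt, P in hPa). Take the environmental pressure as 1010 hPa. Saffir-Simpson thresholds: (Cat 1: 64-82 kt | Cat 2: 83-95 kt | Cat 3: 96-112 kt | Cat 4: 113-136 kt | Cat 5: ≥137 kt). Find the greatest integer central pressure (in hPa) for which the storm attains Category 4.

902 hPa

Category 4 begins at V = 113 kt.
Required ΔP = (113/5.95)^(1/0.629) = 18.992^1.590 ≈ 107.82 hPa.
P_c ≤ 1010 − 107.82 = 902.18, so the highest integer P_c is 902 hPa.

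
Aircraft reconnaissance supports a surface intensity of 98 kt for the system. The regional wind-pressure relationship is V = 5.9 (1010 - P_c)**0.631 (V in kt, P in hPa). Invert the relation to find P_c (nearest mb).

ΔP = (V / 5.9)^(1/0.631) = (98/5.9)^1.585.
98/5.9 = 16.610; 16.610^1.585 ≈ 85.91 mb.
P_c = 1010 − 85.91 = 924.09 ≈ 924 mb.

924 mb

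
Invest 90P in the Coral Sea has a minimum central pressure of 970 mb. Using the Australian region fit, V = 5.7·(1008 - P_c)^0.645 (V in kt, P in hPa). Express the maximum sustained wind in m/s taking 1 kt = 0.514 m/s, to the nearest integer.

ΔP = 1008 − 970 = 38 mb.
V ≈ 5.7 × 38^0.645 = 5.7 × 10.446 ≈ 59.544 kt.
59.544 × 0.514 ≈ 30.61 m/s → 31 m/s.

31 m/s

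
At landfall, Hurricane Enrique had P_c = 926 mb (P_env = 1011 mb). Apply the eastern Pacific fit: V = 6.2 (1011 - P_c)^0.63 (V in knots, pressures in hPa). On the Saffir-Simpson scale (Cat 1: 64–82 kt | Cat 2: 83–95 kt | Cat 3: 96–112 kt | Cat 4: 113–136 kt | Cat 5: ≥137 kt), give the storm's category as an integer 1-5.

3

ΔP = 1011 − 926 = 85 mb.
V ≈ 6.2 × 85^0.63 = 6.2 × 16.43 ≈ 102 kt.
102 kt falls in the Category 3 band.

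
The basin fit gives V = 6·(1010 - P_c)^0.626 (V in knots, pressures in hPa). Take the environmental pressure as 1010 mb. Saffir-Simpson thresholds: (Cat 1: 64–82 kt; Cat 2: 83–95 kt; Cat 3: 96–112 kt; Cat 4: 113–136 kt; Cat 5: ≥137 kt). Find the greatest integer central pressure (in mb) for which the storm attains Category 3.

Category 3 begins at V = 96 kt.
Required ΔP = (96/6)^(1/0.626) = 16.000^1.597 ≈ 83.85 mb.
P_c ≤ 1010 − 83.85 = 926.15, so the highest integer P_c is 926 mb.

926 mb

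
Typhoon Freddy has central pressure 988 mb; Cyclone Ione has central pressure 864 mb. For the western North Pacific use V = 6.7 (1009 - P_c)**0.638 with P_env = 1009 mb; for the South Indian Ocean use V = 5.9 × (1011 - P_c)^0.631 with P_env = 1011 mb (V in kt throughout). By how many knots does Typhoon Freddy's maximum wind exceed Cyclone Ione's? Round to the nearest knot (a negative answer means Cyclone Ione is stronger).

Typhoon Freddy: ΔP = 21; V ≈ 6.7 × 21^0.638 ≈ 46.74 kt.
Cyclone Ione: ΔP = 147; V ≈ 5.9 × 147^0.631 ≈ 137.54 kt.
Difference ≈ 46.74 − 137.54 = -90.80 → -91 kt.

-91 kt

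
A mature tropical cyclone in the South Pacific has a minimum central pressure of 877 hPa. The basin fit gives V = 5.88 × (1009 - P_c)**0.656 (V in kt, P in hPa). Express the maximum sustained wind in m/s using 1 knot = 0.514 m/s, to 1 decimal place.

74.4 m/s

ΔP = 1009 − 877 = 132 hPa.
V ≈ 5.88 × 132^0.656 = 5.88 × 24.609 ≈ 144.702 kt.
144.702 × 0.514 ≈ 74.38 m/s → 74.4 m/s.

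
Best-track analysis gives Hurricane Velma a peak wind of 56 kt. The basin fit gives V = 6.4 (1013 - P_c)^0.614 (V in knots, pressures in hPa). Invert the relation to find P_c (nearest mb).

979 mb

ΔP = (V / 6.4)^(1/0.614) = (56/6.4)^1.629.
56/6.4 = 8.750; 8.750^1.629 ≈ 34.21 mb.
P_c = 1013 − 34.21 = 978.79 ≈ 979 mb.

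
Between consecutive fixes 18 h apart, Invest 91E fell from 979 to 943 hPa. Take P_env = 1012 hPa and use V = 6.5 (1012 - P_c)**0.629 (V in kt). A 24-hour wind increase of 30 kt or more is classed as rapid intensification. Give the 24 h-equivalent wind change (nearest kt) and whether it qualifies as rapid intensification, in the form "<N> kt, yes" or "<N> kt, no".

V₁: ΔP = 33, V ≈ 6.5 × 33^0.629 ≈ 58.62 kt.
V₂: ΔP = 69, V ≈ 6.5 × 69^0.629 ≈ 93.23 kt.
ΔV over 18 h = 34.61 kt → 24 h equivalent = 34.61 × 24/18 ≈ 46.15 kt.
46 kt ≥ 30 kt ⇒ rapid intensification.

46 kt, yes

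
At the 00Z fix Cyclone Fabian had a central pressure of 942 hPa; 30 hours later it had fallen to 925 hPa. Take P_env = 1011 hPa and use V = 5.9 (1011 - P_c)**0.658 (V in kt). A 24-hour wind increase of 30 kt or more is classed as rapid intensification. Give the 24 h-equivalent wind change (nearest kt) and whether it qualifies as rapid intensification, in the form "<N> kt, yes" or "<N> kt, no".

12 kt, no

V₁: ΔP = 69, V ≈ 5.9 × 69^0.658 ≈ 95.68 kt.
V₂: ΔP = 86, V ≈ 5.9 × 86^0.658 ≈ 110.60 kt.
ΔV over 30 h = 14.92 kt → 24 h equivalent = 14.92 × 24/30 ≈ 11.94 kt.
12 kt < 30 kt ⇒ not rapid intensification.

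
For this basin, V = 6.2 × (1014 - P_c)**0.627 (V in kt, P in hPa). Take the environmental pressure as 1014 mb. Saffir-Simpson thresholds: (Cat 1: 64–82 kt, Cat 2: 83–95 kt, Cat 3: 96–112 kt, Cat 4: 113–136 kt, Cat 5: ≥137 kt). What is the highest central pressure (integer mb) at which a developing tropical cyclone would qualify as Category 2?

Category 2 begins at V = 83 kt.
Required ΔP = (83/6.2)^(1/0.627) = 13.387^1.595 ≈ 62.65 mb.
P_c ≤ 1014 − 62.65 = 951.35, so the highest integer P_c is 951 mb.

951 mb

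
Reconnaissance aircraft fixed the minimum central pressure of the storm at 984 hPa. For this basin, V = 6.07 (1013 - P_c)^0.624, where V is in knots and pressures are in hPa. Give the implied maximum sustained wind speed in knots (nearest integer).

50 kt

ΔP = 1013 − 984 = 29 hPa.
29^0.624 ≈ 8.176.
V ≈ 6.07 × 8.176 ≈ 49.6 kt.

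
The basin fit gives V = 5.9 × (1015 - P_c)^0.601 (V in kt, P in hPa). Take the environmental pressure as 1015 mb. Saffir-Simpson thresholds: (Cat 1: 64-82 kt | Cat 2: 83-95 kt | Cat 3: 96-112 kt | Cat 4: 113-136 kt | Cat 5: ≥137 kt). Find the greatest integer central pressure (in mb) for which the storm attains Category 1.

Category 1 begins at V = 64 kt.
Required ΔP = (64/5.9)^(1/0.601) = 10.847^1.664 ≈ 52.81 mb.
P_c ≤ 1015 − 52.81 = 962.19, so the highest integer P_c is 962 mb.

962 mb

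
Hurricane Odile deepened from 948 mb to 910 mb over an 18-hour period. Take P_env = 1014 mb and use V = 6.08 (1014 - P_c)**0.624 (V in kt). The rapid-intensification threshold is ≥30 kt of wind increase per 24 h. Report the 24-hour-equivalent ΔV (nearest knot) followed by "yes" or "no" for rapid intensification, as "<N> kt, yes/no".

36 kt, yes

V₁: ΔP = 66, V ≈ 6.08 × 66^0.624 ≈ 83.04 kt.
V₂: ΔP = 104, V ≈ 6.08 × 104^0.624 ≈ 110.29 kt.
ΔV over 18 h = 27.25 kt → 24 h equivalent = 27.25 × 24/18 ≈ 36.33 kt.
36 kt ≥ 30 kt ⇒ rapid intensification.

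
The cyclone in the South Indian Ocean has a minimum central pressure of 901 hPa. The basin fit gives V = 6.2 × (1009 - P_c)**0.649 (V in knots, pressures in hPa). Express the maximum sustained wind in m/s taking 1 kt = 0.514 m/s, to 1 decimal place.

ΔP = 1009 − 901 = 108 hPa.
V ≈ 6.2 × 108^0.649 = 6.2 × 20.878 ≈ 129.445 kt.
129.445 × 0.514 ≈ 66.53 m/s → 66.5 m/s.

66.5 m/s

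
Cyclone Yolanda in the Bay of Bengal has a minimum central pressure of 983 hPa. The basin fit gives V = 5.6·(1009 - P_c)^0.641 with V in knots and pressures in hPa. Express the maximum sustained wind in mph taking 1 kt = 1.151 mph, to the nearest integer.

ΔP = 1009 − 983 = 26 hPa.
V ≈ 5.6 × 26^0.641 = 5.6 × 8.072 ≈ 45.205 kt.
45.205 × 1.151 ≈ 52.03 mph → 52 mph.

52 mph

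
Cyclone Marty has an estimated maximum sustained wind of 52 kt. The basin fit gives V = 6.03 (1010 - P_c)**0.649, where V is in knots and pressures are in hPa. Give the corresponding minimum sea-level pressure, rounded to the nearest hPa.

982 hPa

ΔP = (V / 6.03)^(1/0.649) = (52/6.03)^1.541.
52/6.03 = 8.624; 8.624^1.541 ≈ 27.65 hPa.
P_c = 1010 − 27.65 = 982.35 ≈ 982 hPa.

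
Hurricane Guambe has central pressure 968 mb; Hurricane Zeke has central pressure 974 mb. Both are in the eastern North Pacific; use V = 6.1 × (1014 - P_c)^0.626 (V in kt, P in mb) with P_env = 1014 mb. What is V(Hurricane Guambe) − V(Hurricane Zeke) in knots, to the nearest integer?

Hurricane Guambe: ΔP = 46; V ≈ 6.1 × 46^0.626 ≈ 67.02 kt.
Hurricane Zeke: ΔP = 40; V ≈ 6.1 × 40^0.626 ≈ 61.41 kt.
Difference ≈ 67.02 − 61.41 = 5.61 → 6 kt.

6 kt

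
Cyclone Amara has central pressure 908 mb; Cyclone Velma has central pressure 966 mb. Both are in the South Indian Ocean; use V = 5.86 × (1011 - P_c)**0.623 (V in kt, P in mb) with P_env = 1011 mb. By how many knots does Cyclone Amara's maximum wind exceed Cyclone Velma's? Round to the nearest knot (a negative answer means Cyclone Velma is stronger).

Cyclone Amara: ΔP = 103; V ≈ 5.86 × 103^0.623 ≈ 105.17 kt.
Cyclone Velma: ΔP = 45; V ≈ 5.86 × 45^0.623 ≈ 62.78 kt.
Difference ≈ 105.17 − 62.78 = 42.39 → 42 kt.

42 kt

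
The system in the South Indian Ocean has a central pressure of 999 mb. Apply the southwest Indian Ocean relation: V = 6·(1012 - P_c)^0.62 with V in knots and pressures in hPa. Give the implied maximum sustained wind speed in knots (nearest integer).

ΔP = 1012 − 999 = 13 mb.
13^0.62 ≈ 4.905.
V ≈ 6 × 4.905 ≈ 29.4 kt.

29 kt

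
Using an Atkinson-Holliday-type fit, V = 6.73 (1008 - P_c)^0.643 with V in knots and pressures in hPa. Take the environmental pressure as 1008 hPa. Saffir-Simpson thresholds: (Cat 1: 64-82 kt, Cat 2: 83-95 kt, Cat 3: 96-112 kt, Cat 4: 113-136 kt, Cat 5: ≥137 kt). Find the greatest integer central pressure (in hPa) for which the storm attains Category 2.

Category 2 begins at V = 83 kt.
Required ΔP = (83/6.73)^(1/0.643) = 12.333^1.555 ≈ 49.75 hPa.
P_c ≤ 1008 − 49.75 = 958.25, so the highest integer P_c is 958 hPa.

958 hPa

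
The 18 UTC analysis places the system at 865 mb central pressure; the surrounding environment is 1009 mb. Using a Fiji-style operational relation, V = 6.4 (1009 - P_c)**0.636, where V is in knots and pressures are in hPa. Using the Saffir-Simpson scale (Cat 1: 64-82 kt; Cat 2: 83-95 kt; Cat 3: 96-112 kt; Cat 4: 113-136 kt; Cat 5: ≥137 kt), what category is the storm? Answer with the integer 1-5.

5

ΔP = 1009 − 865 = 144 mb.
V ≈ 6.4 × 144^0.636 = 6.4 × 23.59 ≈ 151 kt.
151 kt falls in the Category 5 band.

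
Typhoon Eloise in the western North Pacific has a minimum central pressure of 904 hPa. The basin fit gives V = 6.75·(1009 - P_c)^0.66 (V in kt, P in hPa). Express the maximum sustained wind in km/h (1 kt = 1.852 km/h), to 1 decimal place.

ΔP = 1009 − 904 = 105 hPa.
V ≈ 6.75 × 105^0.66 = 6.75 × 21.577 ≈ 145.643 kt.
145.643 × 1.852 ≈ 269.73 km/h → 269.7 km/h.

269.7 km/h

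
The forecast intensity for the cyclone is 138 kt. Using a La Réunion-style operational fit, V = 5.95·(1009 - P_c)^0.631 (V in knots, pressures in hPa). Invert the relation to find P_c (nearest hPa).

863 hPa

ΔP = (V / 5.95)^(1/0.631) = (138/5.95)^1.585.
138/5.95 = 23.193; 23.193^1.585 ≈ 145.82 hPa.
P_c = 1009 − 145.82 = 863.18 ≈ 863 hPa.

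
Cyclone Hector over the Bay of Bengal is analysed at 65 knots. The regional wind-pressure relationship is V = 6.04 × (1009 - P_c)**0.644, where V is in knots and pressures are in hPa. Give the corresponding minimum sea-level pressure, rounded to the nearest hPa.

969 hPa

ΔP = (V / 6.04)^(1/0.644) = (65/6.04)^1.553.
65/6.04 = 10.762; 10.762^1.553 ≈ 40.02 hPa.
P_c = 1009 − 40.02 = 968.98 ≈ 969 hPa.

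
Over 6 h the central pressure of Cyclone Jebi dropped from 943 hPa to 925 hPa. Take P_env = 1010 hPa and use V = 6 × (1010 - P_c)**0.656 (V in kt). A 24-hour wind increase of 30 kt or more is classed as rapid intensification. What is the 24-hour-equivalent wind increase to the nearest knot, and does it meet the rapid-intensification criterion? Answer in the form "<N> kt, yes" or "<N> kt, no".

64 kt, yes

V₁: ΔP = 67, V ≈ 6 × 67^0.656 ≈ 94.64 kt.
V₂: ΔP = 85, V ≈ 6 × 85^0.656 ≈ 110.62 kt.
ΔV over 6 h = 15.98 kt → 24 h equivalent = 15.98 × 24/6 ≈ 63.92 kt.
64 kt ≥ 30 kt ⇒ rapid intensification.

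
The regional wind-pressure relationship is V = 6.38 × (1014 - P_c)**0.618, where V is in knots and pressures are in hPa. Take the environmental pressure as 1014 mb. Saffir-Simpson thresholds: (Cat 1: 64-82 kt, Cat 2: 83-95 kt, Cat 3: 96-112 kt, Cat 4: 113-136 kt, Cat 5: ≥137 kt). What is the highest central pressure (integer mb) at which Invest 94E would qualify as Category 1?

972 mb

Category 1 begins at V = 64 kt.
Required ΔP = (64/6.38)^(1/0.618) = 10.031^1.618 ≈ 41.72 mb.
P_c ≤ 1014 − 41.72 = 972.28, so the highest integer P_c is 972 mb.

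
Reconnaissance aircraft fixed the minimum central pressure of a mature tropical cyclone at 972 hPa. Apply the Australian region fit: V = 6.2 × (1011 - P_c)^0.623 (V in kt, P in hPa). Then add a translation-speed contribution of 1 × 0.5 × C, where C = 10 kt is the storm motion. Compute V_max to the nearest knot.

ΔP = 1011 − 972 = 39 hPa.
39^0.623 ≈ 9.800.
V ≈ 6.2 × 9.800 ≈ 60.8 kt.
Translation term: 1 × 0.5 × 10 = 5 kt.
Corrected V ≈ 65.8 kt → 66 kt.

66 kt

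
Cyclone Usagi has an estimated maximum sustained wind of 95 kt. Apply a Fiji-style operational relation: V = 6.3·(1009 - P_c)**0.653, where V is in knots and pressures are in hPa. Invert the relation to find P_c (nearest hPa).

945 hPa

ΔP = (V / 6.3)^(1/0.653) = (95/6.3)^1.531.
95/6.3 = 15.079; 15.079^1.531 ≈ 63.76 hPa.
P_c = 1009 − 63.76 = 945.24 ≈ 945 hPa.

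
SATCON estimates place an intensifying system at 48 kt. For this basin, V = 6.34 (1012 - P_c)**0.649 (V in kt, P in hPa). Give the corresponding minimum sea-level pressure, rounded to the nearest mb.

ΔP = (V / 6.34)^(1/0.649) = (48/6.34)^1.541.
48/6.34 = 7.571; 7.571^1.541 ≈ 22.63 mb.
P_c = 1012 − 22.63 = 989.37 ≈ 989 mb.

989 mb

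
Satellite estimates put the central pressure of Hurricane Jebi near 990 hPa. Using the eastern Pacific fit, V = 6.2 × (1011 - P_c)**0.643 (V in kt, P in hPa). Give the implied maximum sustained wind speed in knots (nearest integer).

44 kt

ΔP = 1011 − 990 = 21 hPa.
21^0.643 ≈ 7.083.
V ≈ 6.2 × 7.083 ≈ 43.9 kt.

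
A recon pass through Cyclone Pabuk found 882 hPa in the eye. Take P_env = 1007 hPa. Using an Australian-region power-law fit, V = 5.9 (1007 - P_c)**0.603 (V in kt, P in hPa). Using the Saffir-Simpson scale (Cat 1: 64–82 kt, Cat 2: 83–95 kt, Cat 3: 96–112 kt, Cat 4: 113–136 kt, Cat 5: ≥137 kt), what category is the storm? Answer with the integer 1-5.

3

ΔP = 1007 − 882 = 125 hPa.
V ≈ 5.9 × 125^0.603 = 5.9 × 18.38 ≈ 108 kt.
108 kt falls in the Category 3 band.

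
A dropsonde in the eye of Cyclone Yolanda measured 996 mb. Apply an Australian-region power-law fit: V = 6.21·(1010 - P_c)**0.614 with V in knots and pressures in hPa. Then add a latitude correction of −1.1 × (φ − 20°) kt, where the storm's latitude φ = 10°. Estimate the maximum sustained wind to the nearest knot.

ΔP = 1010 − 996 = 14 mb.
14^0.614 ≈ 5.055.
V ≈ 6.21 × 5.055 ≈ 31.4 kt.
Latitude correction: −1.1 × (10 − 20) = 11 kt.
Corrected V ≈ 42.4 kt → 42 kt.

42 kt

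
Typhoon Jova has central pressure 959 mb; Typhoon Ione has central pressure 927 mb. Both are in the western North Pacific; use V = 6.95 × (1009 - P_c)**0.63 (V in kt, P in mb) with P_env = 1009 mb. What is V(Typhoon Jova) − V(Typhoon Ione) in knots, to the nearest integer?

-30 kt

Typhoon Jova: ΔP = 50; V ≈ 6.95 × 50^0.63 ≈ 81.72 kt.
Typhoon Ione: ΔP = 82; V ≈ 6.95 × 82^0.63 ≈ 111.61 kt.
Difference ≈ 81.72 − 111.61 = -29.89 → -30 kt.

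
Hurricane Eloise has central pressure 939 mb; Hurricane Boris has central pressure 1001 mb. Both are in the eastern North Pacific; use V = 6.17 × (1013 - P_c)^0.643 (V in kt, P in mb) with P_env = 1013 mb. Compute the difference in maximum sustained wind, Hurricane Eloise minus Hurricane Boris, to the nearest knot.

68 kt

Hurricane Eloise: ΔP = 74; V ≈ 6.17 × 74^0.643 ≈ 98.22 kt.
Hurricane Boris: ΔP = 12; V ≈ 6.17 × 12^0.643 ≈ 30.49 kt.
Difference ≈ 98.22 − 30.49 = 67.73 → 68 kt.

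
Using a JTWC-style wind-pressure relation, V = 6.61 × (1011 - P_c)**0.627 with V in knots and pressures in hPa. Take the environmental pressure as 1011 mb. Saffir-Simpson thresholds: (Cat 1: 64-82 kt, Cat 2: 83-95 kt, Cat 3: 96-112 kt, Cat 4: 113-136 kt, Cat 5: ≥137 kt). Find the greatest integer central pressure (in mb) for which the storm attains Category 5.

885 mb

Category 5 begins at V = 137 kt.
Required ΔP = (137/6.61)^(1/0.627) = 20.726^1.595 ≈ 125.81 mb.
P_c ≤ 1011 − 125.81 = 885.19, so the highest integer P_c is 885 mb.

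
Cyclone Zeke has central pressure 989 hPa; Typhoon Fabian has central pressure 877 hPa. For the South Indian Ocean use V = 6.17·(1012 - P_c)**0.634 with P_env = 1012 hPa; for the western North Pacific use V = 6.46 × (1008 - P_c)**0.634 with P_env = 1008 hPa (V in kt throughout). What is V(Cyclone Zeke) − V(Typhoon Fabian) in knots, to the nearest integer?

-97 kt

Cyclone Zeke: ΔP = 23; V ≈ 6.17 × 23^0.634 ≈ 45.04 kt.
Typhoon Fabian: ΔP = 131; V ≈ 6.46 × 131^0.634 ≈ 142.10 kt.
Difference ≈ 45.04 − 142.10 = -97.06 → -97 kt.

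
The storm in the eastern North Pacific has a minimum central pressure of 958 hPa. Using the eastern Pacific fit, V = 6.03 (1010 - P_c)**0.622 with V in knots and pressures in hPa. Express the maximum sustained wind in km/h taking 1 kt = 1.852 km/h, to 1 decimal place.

ΔP = 1010 − 958 = 52 hPa.
V ≈ 6.03 × 52^0.622 = 6.03 × 11.678 ≈ 70.416 kt.
70.416 × 1.852 ≈ 130.41 km/h → 130.4 km/h.

130.4 km/h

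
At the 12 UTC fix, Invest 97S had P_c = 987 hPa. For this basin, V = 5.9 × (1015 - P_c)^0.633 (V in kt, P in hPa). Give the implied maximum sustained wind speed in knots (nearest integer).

49 kt

ΔP = 1015 − 987 = 28 hPa.
28^0.633 ≈ 8.242.
V ≈ 5.9 × 8.242 ≈ 48.6 kt.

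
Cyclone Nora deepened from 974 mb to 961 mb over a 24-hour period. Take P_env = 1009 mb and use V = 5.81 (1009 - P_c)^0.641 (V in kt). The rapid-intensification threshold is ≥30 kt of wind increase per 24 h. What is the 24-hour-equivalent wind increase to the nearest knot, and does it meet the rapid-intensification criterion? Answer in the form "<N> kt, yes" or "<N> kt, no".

V₁: ΔP = 35, V ≈ 5.81 × 35^0.641 ≈ 56.74 kt.
V₂: ΔP = 48, V ≈ 5.81 × 48^0.641 ≈ 69.48 kt.
ΔV over 24 h = 12.74 kt → 24 h equivalent = 12.74 × 24/24 ≈ 12.74 kt.
13 kt < 30 kt ⇒ not rapid intensification.

13 kt, no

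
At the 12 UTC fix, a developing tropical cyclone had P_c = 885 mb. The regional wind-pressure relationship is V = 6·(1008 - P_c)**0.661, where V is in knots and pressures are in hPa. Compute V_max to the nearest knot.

144 kt

ΔP = 1008 − 885 = 123 mb.
123^0.661 ≈ 24.067.
V ≈ 6 × 24.067 ≈ 144.4 kt.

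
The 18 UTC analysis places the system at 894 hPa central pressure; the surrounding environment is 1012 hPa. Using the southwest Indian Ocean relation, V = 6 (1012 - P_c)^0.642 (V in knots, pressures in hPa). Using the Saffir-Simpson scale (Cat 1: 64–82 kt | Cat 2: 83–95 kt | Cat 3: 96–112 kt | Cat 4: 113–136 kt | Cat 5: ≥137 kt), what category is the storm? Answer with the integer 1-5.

4

ΔP = 1012 − 894 = 118 hPa.
V ≈ 6 × 118^0.642 = 6 × 21.39 ≈ 128 kt.
128 kt falls in the Category 4 band.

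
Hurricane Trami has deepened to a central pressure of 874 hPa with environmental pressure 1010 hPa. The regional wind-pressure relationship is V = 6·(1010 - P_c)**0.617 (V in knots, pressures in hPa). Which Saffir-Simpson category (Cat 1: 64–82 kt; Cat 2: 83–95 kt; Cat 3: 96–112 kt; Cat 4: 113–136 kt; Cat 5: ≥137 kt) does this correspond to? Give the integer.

ΔP = 1010 − 874 = 136 hPa.
V ≈ 6 × 136^0.617 = 6 × 20.72 ≈ 124 kt.
124 kt falls in the Category 4 band.

4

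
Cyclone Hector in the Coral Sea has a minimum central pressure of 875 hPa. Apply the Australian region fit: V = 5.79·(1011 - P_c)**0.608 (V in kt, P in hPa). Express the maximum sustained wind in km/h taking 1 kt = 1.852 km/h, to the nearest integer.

213 km/h

ΔP = 1011 − 875 = 136 hPa.
V ≈ 5.79 × 136^0.608 = 5.79 × 19.824 ≈ 114.781 kt.
114.781 × 1.852 ≈ 212.57 km/h → 213 km/h.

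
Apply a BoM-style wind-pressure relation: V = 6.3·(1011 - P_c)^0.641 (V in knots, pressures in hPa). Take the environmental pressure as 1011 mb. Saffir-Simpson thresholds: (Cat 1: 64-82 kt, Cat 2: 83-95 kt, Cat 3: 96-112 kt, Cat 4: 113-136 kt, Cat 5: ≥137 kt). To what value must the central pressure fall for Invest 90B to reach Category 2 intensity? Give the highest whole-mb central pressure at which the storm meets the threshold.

Category 2 begins at V = 83 kt.
Required ΔP = (83/6.3)^(1/0.641) = 13.175^1.560 ≈ 55.83 mb.
P_c ≤ 1011 − 55.83 = 955.17, so the highest integer P_c is 955 mb.

955 mb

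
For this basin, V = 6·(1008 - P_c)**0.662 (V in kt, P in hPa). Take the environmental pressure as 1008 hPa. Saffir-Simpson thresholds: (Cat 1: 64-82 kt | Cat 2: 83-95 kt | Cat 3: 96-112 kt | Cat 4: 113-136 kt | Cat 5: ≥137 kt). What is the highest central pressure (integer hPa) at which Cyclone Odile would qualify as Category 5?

895 hPa

Category 5 begins at V = 137 kt.
Required ΔP = (137/6)^(1/0.662) = 22.833^1.511 ≈ 112.78 hPa.
P_c ≤ 1008 − 112.78 = 895.22, so the highest integer P_c is 895 hPa.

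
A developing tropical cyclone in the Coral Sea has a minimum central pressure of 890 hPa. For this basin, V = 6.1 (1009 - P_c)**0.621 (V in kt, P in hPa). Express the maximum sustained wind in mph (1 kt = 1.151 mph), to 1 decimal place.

ΔP = 1009 − 890 = 119 hPa.
V ≈ 6.1 × 119^0.621 = 6.1 × 19.450 ≈ 118.644 kt.
118.644 × 1.151 ≈ 136.56 mph → 136.6 mph.

136.6 mph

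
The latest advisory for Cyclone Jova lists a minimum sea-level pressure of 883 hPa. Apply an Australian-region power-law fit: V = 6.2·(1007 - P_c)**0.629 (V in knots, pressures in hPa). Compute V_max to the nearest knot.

129 kt

ΔP = 1007 − 883 = 124 hPa.
124^0.629 ≈ 20.738.
V ≈ 6.2 × 20.738 ≈ 128.6 kt.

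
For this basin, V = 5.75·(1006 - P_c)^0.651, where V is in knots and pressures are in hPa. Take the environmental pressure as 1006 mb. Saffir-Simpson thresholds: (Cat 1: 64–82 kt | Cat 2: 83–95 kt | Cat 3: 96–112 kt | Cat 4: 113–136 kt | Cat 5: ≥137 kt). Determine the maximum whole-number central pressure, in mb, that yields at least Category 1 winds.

965 mb

Category 1 begins at V = 64 kt.
Required ΔP = (64/5.75)^(1/0.651) = 11.130^1.536 ≈ 40.51 mb.
P_c ≤ 1006 − 40.51 = 965.49, so the highest integer P_c is 965 mb.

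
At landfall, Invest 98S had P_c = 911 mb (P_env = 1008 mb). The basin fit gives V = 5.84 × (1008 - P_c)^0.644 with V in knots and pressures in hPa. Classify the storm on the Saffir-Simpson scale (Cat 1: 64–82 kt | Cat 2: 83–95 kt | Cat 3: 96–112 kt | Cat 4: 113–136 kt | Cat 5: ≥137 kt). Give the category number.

3

ΔP = 1008 − 911 = 97 mb.
V ≈ 5.84 × 97^0.644 = 5.84 × 19.03 ≈ 111 kt.
111 kt falls in the Category 3 band.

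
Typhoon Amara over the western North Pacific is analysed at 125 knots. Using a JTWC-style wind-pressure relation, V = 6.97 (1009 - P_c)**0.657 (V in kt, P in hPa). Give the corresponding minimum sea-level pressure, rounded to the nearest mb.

928 mb

ΔP = (V / 6.97)^(1/0.657) = (125/6.97)^1.522.
125/6.97 = 17.934; 17.934^1.522 ≈ 80.94 mb.
P_c = 1009 − 80.94 = 928.06 ≈ 928 mb.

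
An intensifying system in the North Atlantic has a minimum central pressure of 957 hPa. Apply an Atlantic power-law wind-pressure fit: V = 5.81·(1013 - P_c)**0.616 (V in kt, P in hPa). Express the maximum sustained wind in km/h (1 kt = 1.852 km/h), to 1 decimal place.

ΔP = 1013 − 957 = 56 hPa.
V ≈ 5.81 × 56^0.616 = 5.81 × 11.937 ≈ 69.352 kt.
69.352 × 1.852 ≈ 128.44 km/h → 128.4 km/h.

128.4 km/h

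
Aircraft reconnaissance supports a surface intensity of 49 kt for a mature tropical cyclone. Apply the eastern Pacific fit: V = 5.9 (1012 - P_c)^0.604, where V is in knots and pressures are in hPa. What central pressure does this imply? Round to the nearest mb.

979 mb

ΔP = (V / 5.9)^(1/0.604) = (49/5.9)^1.656.
49/5.9 = 8.305; 8.305^1.656 ≈ 33.27 mb.
P_c = 1012 − 33.27 = 978.73 ≈ 979 mb.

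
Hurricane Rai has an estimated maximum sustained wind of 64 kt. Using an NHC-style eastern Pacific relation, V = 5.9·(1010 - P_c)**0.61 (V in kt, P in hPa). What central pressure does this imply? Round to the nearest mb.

960 mb

ΔP = (V / 5.9)^(1/0.61) = (64/5.9)^1.639.
64/5.9 = 10.847; 10.847^1.639 ≈ 49.80 mb.
P_c = 1010 − 49.80 = 960.20 ≈ 960 mb.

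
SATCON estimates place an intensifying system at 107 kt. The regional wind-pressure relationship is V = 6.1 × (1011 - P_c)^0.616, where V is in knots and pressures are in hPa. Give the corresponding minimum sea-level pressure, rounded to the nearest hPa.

906 hPa

ΔP = (V / 6.1)^(1/0.616) = (107/6.1)^1.623.
107/6.1 = 17.541; 17.541^1.623 ≈ 104.61 hPa.
P_c = 1011 − 104.61 = 906.39 ≈ 906 hPa.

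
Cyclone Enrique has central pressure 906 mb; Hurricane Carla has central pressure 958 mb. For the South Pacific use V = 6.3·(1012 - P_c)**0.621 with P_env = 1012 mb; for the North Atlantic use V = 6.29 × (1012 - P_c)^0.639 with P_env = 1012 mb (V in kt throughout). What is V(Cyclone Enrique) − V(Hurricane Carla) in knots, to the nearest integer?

Cyclone Enrique: ΔP = 106; V ≈ 6.3 × 106^0.621 ≈ 114.04 kt.
Hurricane Carla: ΔP = 54; V ≈ 6.29 × 54^0.639 ≈ 80.47 kt.
Difference ≈ 114.04 − 80.47 = 33.57 → 34 kt.

34 kt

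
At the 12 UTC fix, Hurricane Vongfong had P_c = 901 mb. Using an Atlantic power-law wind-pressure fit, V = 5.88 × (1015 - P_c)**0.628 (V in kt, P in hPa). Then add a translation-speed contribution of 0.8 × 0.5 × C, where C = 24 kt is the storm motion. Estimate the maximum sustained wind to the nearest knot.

ΔP = 1015 − 901 = 114 mb.
114^0.628 ≈ 19.577.
V ≈ 5.88 × 19.577 ≈ 115.1 kt.
Translation term: 0.8 × 0.5 × 24 = 9.6 kt.
Corrected V ≈ 124.7 kt → 125 kt.

125 kt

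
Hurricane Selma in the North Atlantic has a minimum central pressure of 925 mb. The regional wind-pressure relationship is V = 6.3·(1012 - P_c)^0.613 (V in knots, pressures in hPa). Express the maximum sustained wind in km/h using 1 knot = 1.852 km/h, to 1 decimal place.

180.3 km/h

ΔP = 1012 − 925 = 87 mb.
V ≈ 6.3 × 87^0.613 = 6.3 × 15.450 ≈ 97.334 kt.
97.334 × 1.852 ≈ 180.26 km/h → 180.3 km/h.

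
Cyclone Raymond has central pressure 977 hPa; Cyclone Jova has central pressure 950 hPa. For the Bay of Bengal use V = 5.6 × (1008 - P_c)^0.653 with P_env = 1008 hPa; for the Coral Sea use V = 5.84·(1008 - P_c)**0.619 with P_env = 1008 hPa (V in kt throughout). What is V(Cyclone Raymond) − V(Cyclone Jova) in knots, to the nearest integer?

Cyclone Raymond: ΔP = 31; V ≈ 5.6 × 31^0.653 ≈ 52.73 kt.
Cyclone Jova: ΔP = 58; V ≈ 5.84 × 58^0.619 ≈ 72.11 kt.
Difference ≈ 52.73 − 72.11 = -19.38 → -19 kt.

-19 kt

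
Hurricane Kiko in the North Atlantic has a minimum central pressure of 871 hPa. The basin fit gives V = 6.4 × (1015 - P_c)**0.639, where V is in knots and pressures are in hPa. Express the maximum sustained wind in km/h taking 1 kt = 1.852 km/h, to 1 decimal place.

ΔP = 1015 − 871 = 144 hPa.
V ≈ 6.4 × 144^0.639 = 6.4 × 23.944 ≈ 153.241 kt.
153.241 × 1.852 ≈ 283.80 km/h → 283.8 km/h.

283.8 km/h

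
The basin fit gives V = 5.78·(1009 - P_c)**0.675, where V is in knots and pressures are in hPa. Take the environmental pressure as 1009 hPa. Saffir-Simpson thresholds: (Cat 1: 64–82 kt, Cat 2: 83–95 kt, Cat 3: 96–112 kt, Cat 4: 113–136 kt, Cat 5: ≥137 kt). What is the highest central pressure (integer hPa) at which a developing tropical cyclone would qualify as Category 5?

900 hPa

Category 5 begins at V = 137 kt.
Required ΔP = (137/5.78)^(1/0.675) = 23.702^1.481 ≈ 108.83 hPa.
P_c ≤ 1009 − 108.83 = 900.17, so the highest integer P_c is 900 hPa.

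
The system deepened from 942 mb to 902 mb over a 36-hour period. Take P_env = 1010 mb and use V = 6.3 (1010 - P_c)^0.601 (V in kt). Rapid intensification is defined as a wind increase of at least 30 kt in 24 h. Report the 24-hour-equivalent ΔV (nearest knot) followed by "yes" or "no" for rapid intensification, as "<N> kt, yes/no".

V₁: ΔP = 68, V ≈ 6.3 × 68^0.601 ≈ 79.56 kt.
V₂: ΔP = 108, V ≈ 6.3 × 108^0.601 ≈ 105.06 kt.
ΔV over 36 h = 25.50 kt → 24 h equivalent = 25.50 × 24/36 ≈ 17.00 kt.
17 kt < 30 kt ⇒ not rapid intensification.

17 kt, no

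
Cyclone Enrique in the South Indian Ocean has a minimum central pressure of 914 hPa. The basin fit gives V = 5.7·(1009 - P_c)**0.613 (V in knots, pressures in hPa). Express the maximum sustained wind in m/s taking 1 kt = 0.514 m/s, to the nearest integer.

ΔP = 1009 − 914 = 95 hPa.
V ≈ 5.7 × 95^0.613 = 5.7 × 16.306 ≈ 92.944 kt.
92.944 × 0.514 ≈ 47.77 m/s → 48 m/s.

48 m/s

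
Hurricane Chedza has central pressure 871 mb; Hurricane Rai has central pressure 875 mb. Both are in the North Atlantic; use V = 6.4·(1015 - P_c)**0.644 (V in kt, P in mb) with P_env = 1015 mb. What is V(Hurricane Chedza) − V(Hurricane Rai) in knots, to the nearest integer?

Hurricane Chedza: ΔP = 144; V ≈ 6.4 × 144^0.644 ≈ 157.10 kt.
Hurricane Rai: ΔP = 140; V ≈ 6.4 × 140^0.644 ≈ 154.27 kt.
Difference ≈ 157.10 − 154.27 = 2.83 → 3 kt.

3 kt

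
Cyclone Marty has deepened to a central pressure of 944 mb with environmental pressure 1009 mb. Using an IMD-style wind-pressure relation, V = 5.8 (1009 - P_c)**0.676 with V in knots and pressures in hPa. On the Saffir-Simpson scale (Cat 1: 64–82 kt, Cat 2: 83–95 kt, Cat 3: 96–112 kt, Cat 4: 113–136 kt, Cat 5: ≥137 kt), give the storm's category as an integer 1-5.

ΔP = 1009 − 944 = 65 mb.
V ≈ 5.8 × 65^0.676 = 5.8 × 16.81 ≈ 97 kt.
97 kt falls in the Category 3 band.

3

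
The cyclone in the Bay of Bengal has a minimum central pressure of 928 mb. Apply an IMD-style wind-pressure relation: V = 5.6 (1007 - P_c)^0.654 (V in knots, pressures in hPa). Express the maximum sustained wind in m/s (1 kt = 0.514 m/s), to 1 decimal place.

ΔP = 1007 − 928 = 79 mb.
V ≈ 5.6 × 79^0.654 = 5.6 × 17.420 ≈ 97.552 kt.
97.552 × 0.514 ≈ 50.14 m/s → 50.1 m/s.

50.1 m/s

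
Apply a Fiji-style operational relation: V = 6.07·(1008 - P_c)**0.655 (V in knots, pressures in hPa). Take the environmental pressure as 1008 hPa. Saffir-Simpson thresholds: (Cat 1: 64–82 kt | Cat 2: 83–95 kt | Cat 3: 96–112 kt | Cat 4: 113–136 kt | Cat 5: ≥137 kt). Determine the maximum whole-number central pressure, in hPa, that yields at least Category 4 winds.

Category 4 begins at V = 113 kt.
Required ΔP = (113/6.07)^(1/0.655) = 18.616^1.527 ≈ 86.85 hPa.
P_c ≤ 1008 − 86.85 = 921.15, so the highest integer P_c is 921 hPa.

921 hPa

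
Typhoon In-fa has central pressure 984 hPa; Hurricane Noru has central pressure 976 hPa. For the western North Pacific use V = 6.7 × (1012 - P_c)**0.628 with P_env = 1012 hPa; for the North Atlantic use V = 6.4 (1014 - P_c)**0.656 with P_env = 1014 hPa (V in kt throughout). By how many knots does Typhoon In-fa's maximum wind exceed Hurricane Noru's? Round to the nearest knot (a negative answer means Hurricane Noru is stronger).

Typhoon In-fa: ΔP = 28; V ≈ 6.7 × 28^0.628 ≈ 54.31 kt.
Hurricane Noru: ΔP = 38; V ≈ 6.4 × 38^0.656 ≈ 69.59 kt.
Difference ≈ 54.31 − 69.59 = -15.28 → -15 kt.

-15 kt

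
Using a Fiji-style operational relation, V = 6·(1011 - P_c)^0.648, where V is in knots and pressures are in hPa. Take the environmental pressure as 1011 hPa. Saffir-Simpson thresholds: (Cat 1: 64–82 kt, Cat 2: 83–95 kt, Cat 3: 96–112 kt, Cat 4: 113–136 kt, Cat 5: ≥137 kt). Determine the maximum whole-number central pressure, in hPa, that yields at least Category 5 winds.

886 hPa

Category 5 begins at V = 137 kt.
Required ΔP = (137/6)^(1/0.648) = 22.833^1.543 ≈ 124.90 hPa.
P_c ≤ 1011 − 124.90 = 886.10, so the highest integer P_c is 886 hPa.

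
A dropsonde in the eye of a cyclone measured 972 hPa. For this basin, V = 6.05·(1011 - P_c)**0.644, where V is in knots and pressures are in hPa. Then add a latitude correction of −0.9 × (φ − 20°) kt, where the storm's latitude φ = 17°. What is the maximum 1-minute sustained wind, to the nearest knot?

67 kt

ΔP = 1011 − 972 = 39 hPa.
39^0.644 ≈ 10.584.
V ≈ 6.05 × 10.584 ≈ 64.0 kt.
Latitude correction: −0.9 × (17 − 20) = 2.7 kt.
Corrected V ≈ 66.7 kt → 67 kt.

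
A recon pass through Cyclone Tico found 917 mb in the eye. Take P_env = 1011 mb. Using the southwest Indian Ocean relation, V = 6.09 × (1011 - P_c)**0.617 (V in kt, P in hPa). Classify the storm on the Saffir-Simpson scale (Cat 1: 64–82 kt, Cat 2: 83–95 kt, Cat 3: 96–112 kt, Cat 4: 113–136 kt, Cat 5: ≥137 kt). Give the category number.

ΔP = 1011 − 917 = 94 mb.
V ≈ 6.09 × 94^0.617 = 6.09 × 16.50 ≈ 100 kt.
100 kt falls in the Category 3 band.

3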